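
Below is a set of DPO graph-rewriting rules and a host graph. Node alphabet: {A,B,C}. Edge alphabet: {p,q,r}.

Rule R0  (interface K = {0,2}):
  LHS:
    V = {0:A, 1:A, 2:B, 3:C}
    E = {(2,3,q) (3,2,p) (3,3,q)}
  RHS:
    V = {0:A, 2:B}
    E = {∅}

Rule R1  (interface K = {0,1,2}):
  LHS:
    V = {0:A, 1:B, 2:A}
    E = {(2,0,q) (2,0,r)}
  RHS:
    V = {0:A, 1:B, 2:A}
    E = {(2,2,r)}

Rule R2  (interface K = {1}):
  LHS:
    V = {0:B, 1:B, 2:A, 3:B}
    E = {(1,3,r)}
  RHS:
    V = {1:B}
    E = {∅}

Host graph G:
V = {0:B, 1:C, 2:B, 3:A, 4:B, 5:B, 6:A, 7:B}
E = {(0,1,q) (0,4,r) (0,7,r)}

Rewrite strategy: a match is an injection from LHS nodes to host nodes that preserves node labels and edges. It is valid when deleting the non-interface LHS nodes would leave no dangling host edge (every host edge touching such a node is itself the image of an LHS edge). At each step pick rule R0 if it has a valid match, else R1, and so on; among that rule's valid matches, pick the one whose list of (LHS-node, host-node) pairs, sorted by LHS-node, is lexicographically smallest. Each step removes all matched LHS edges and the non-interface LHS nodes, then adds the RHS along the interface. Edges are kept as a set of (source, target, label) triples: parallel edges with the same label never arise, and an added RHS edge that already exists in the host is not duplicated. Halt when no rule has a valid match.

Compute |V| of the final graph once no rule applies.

Answer: 2

Steps:
start.  V:8 E:3  edges: 0-q->1 0-r->4 0-r->7
1. fire R2 via {0↦2, 1↦0, 2↦3, 3↦4}  →  V:5 E:2  edges: 0-q->1 0-r->7
2. fire R2 via {0↦5, 1↦0, 2↦6, 3↦7}  →  V:2 E:1  edges: 0-q->1
final graph: no rule applies after step 2
NF nodes: {0:B, 1:C}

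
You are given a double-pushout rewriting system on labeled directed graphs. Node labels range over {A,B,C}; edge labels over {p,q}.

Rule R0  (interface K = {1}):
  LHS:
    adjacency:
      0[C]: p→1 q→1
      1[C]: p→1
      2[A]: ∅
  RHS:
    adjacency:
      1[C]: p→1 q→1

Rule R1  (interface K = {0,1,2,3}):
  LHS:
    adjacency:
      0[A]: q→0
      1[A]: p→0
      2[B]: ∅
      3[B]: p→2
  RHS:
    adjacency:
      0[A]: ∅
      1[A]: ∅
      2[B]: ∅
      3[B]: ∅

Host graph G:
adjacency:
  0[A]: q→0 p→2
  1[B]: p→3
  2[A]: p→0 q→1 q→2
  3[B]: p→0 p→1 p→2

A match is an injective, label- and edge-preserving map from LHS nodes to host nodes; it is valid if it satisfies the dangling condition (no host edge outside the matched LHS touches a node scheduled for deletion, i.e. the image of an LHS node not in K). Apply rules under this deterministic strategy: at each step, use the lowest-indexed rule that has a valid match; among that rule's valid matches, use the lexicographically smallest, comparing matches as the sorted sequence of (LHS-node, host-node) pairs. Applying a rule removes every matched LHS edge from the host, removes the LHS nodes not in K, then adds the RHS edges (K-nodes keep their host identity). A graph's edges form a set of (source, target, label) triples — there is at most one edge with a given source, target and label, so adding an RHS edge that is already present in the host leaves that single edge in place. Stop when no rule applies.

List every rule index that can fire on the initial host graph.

R0: no valid match — LHS pattern not found
R1: 4 valid matches — {0↦0, 1↦2, 2↦1, 3↦3}, {0↦0, 1↦2, 2↦3, 3↦1}, {0↦2, 1↦0, 2↦1, 3↦3} (+1 more)

Answer: [R1]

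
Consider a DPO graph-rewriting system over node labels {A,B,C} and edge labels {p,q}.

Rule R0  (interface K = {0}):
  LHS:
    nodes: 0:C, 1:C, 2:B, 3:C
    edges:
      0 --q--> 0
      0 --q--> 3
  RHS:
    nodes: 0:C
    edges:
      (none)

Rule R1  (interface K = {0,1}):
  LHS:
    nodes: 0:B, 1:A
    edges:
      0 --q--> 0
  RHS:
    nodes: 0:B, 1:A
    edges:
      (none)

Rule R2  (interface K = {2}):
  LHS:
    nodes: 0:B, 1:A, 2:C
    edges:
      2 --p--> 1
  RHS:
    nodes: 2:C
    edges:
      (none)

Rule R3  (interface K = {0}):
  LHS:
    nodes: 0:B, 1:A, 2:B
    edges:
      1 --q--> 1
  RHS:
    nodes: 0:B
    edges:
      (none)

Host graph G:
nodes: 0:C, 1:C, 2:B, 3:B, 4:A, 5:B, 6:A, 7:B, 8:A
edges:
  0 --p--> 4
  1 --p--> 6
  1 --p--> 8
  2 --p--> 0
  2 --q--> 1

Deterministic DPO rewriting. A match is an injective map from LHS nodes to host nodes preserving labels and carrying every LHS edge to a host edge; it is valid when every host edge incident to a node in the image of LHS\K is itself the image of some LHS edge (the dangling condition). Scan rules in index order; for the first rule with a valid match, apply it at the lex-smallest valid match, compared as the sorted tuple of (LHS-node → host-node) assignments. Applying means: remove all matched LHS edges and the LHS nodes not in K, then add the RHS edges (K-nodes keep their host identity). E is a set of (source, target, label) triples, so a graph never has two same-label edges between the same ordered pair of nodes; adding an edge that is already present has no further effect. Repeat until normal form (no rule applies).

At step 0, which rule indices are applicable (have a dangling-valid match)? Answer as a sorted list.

Answer: [R2]

Steps:
R0: no valid match — LHS pattern not found
R1: no valid match — LHS pattern not found
R2: 9 valid matches — {0↦3, 1↦4, 2↦0}, {0↦3, 1↦6, 2↦1}, {0↦3, 1↦8, 2↦1} (+6 more)
R3: no valid match — LHS pattern not found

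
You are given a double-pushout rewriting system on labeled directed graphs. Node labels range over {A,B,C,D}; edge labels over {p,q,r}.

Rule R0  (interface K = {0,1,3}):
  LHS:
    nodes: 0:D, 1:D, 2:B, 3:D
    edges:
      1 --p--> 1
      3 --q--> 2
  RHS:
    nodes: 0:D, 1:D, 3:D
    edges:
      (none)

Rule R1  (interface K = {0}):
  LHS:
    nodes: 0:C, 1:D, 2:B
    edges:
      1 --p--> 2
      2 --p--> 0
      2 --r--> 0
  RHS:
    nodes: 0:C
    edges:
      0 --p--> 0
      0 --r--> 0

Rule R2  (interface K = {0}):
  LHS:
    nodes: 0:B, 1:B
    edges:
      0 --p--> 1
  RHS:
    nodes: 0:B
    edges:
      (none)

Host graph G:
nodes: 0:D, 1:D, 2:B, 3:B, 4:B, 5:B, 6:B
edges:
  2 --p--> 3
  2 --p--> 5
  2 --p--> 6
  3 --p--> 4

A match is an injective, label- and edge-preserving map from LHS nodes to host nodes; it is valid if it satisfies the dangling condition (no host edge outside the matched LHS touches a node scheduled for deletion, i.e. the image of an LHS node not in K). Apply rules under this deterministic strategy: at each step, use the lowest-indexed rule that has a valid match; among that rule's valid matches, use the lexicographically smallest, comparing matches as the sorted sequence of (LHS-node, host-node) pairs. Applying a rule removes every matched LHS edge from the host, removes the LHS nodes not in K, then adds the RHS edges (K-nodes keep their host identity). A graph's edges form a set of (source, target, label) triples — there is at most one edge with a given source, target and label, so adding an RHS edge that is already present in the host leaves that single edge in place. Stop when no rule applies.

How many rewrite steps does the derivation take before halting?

Answer: 4

Rewrite trace:
start.  V:7 E:4  edges: 2-p->3 2-p->5 2-p->6 3-p->4
1. fire R2 via {0↦2, 1↦5}  →  V:6 E:3  edges: 2-p->3 2-p->6 3-p->4
2. fire R2 via {0↦2, 1↦6}  →  V:5 E:2  edges: 2-p->3 3-p->4
3. fire R2 via {0↦3, 1↦4}  →  V:4 E:1  edges: 2-p->3
4. fire R2 via {0↦2, 1↦3}  →  V:3 E:0  edges: ∅
final graph: no rule applies after step 4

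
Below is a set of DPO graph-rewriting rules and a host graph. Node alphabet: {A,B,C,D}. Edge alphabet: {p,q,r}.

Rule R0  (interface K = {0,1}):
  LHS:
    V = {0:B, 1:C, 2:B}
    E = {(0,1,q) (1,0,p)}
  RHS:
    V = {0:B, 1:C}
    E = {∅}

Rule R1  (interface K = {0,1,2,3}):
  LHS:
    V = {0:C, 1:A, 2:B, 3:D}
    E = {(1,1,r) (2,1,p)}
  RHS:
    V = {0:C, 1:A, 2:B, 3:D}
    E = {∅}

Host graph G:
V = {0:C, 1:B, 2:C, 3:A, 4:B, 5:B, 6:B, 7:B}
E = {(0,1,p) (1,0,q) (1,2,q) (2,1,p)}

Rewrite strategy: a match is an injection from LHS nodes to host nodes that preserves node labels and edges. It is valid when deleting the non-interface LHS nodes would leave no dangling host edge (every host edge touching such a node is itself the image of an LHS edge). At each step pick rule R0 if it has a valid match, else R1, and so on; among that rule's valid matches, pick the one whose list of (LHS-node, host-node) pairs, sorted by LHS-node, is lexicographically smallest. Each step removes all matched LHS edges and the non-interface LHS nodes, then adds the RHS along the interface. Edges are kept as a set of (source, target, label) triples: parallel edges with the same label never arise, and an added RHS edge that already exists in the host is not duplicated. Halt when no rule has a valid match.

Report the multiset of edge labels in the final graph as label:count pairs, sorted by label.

initial: |V|=8 |E|=4  E = 0-p->1 1-q->0 1-q->2 2-p->1
step 1: apply R0 at {0↦1, 1↦0, 2↦4}  → |V|=7 |E|=2  E = 1-q->2 2-p->1
step 2: apply R0 at {0↦1, 1↦2, 2↦5}  → |V|=6 |E|=0  E = ∅
final graph: no rule applies after step 2
NF edges: []

Answer: (no edges)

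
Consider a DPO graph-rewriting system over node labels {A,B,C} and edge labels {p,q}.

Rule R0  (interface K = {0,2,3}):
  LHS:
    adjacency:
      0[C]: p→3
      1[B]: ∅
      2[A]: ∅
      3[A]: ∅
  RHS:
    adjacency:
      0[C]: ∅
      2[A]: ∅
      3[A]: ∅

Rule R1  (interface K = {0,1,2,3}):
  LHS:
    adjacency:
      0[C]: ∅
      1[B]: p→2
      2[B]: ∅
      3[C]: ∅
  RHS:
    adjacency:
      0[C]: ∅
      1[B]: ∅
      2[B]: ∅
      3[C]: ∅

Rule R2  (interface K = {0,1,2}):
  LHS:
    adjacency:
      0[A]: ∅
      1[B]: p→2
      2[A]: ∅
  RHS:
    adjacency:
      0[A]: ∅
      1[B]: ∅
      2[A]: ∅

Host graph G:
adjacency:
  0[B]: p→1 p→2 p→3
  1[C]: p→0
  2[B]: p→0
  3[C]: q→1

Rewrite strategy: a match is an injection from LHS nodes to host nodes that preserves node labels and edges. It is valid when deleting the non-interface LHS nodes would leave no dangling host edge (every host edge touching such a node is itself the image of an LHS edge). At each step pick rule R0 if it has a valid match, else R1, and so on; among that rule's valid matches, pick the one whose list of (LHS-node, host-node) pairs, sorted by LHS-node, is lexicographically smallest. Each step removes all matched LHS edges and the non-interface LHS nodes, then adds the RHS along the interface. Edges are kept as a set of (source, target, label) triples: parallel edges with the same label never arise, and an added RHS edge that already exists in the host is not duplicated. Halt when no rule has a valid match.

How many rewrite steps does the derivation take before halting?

Answer: 2

Derivation:
start.  V:4 E:6  edges: 0-p->1 0-p->2 0-p->3 1-p->0 2-p->0 3-q->1
1. fire R1 via {0↦1, 1↦0, 2↦2, 3↦3}  →  V:4 E:5  edges: 0-p->1 0-p->3 1-p->0 2-p->0 3-q->1
2. fire R1 via {0↦1, 1↦2, 2↦0, 3↦3}  →  V:4 E:4  edges: 0-p->1 0-p->3 1-p->0 3-q->1
halt: no rule applies after step 2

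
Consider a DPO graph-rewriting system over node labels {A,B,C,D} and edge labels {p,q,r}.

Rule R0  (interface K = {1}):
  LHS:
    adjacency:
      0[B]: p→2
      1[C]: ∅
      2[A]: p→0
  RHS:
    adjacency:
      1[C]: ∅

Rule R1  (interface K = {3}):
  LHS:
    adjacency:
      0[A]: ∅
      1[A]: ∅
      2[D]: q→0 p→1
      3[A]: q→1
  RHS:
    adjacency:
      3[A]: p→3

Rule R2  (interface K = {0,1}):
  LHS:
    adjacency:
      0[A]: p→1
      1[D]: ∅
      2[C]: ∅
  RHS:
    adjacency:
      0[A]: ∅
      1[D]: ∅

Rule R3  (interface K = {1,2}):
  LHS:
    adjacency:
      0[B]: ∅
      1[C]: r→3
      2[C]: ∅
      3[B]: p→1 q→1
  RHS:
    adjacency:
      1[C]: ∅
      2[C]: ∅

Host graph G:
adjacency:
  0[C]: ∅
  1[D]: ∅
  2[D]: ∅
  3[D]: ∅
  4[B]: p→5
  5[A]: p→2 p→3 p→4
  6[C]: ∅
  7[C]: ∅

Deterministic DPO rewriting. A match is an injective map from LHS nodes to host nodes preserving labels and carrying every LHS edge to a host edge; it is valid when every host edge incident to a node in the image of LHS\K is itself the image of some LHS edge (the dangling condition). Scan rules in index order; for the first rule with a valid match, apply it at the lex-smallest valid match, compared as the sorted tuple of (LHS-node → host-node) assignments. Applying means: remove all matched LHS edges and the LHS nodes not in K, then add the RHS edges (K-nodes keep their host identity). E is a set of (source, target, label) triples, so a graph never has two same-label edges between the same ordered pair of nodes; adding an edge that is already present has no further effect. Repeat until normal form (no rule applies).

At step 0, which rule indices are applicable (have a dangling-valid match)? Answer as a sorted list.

Answer: [R2]

Rewrite trace:
R0: no valid match — 3 raw matches, all fail dangling condition
R1: no valid match — LHS pattern not found
R2: 6 valid matches — {0↦5, 1↦2, 2↦0}, {0↦5, 1↦2, 2↦6}, {0↦5, 1↦2, 2↦7} (+3 more)
R3: no valid match — LHS pattern not found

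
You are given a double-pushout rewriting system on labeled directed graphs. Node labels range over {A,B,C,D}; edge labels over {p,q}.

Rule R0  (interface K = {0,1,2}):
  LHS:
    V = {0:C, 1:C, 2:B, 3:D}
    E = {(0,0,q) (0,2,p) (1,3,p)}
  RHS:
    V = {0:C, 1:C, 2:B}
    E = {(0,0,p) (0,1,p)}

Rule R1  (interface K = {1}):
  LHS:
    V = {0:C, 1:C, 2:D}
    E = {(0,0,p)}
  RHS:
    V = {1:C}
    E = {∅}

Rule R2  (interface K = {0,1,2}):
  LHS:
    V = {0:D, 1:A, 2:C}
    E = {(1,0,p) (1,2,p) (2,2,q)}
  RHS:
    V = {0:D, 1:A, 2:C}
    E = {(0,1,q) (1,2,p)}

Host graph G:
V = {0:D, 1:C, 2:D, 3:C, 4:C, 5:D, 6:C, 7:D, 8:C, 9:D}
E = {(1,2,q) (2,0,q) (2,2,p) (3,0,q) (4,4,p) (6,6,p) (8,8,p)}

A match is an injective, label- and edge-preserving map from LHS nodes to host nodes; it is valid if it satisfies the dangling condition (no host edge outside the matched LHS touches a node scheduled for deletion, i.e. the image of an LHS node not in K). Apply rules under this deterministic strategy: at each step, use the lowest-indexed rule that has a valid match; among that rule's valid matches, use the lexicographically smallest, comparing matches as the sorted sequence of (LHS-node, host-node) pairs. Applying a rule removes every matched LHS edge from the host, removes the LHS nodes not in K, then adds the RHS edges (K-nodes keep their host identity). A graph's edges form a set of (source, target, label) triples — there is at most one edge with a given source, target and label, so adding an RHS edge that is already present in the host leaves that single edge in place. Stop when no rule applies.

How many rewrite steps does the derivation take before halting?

start.  V:10 E:7  edges: 1-q->2 2-q->0 2-p->2 3-q->0 4-p->4 6-p->6 8-p->8
1. fire R1 via {0↦4, 1↦1, 2↦5}  →  V:8 E:6  edges: 1-q->2 2-q->0 2-p->2 3-q->0 6-p->6 8-p->8
2. fire R1 via {0↦6, 1↦1, 2↦7}  →  V:6 E:5  edges: 1-q->2 2-q->0 2-p->2 3-q->0 8-p->8
3. fire R1 via {0↦8, 1↦1, 2↦9}  →  V:4 E:4  edges: 1-q->2 2-q->0 2-p->2 3-q->0
halt: no rule applies after step 3

Answer: 3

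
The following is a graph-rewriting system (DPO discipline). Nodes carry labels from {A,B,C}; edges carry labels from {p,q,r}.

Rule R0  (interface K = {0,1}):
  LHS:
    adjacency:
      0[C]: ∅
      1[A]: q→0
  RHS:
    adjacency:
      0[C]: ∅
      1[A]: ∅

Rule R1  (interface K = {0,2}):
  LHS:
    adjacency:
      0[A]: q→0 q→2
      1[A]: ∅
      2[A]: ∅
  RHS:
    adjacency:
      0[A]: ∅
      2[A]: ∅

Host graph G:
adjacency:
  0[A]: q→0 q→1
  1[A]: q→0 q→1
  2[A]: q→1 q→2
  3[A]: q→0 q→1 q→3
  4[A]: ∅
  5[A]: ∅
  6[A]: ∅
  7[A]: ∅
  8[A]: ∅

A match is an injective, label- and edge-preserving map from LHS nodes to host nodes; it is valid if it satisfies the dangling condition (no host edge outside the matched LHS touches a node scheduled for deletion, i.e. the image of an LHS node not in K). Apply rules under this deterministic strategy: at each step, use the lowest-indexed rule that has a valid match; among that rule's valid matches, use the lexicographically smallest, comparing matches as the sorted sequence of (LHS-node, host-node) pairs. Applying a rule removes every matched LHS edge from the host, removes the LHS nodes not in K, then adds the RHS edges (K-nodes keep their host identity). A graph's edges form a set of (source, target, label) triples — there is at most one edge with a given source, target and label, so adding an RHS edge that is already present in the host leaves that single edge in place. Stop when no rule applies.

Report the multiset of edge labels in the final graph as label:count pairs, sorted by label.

initial: |V|=9 |E|=9  E = 0-q->0 0-q->1 1-q->0 1-q->1 2-q->1 2-q->2 3-q->0 3-q->1 3-q->3
step 1: apply R1 at {0↦0, 1↦4, 2↦1}  → |V|=8 |E|=7  E = 1-q->0 1-q->1 2-q->1 2-q->2 3-q->0 3-q->1 3-q->3
step 2: apply R1 at {0↦1, 1↦5, 2↦0}  → |V|=7 |E|=5  E = 2-q->1 2-q->2 3-q->0 3-q->1 3-q->3
step 3: apply R1 at {0↦2, 1↦6, 2↦1}  → |V|=6 |E|=3  E = 3-q->0 3-q->1 3-q->3
step 4: apply R1 at {0↦3, 1↦2, 2↦0}  → |V|=5 |E|=1  E = 3-q->1
final graph: no rule applies after step 4
NF edges: [(3, 1, 'q')]

Answer: q:1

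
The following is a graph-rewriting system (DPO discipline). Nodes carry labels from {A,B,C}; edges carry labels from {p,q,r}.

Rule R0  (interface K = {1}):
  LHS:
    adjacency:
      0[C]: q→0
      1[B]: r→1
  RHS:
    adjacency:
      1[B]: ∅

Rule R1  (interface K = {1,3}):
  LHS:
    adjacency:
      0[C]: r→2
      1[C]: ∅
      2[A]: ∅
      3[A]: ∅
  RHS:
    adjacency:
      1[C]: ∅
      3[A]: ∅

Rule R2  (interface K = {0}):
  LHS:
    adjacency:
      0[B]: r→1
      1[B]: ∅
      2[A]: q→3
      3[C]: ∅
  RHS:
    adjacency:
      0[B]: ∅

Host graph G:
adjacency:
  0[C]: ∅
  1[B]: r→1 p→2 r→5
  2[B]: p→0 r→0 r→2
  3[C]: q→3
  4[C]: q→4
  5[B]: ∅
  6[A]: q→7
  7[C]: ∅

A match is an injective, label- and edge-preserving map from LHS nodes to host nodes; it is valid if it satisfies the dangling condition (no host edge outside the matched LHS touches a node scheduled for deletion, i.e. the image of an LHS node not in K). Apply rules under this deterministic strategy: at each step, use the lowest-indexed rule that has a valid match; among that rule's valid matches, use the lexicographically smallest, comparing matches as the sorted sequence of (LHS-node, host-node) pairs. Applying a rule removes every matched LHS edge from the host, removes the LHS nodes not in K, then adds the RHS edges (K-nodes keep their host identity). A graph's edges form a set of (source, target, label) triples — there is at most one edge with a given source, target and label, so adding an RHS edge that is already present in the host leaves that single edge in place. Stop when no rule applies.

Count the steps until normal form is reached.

Answer: 3

Rewrite trace:
[0] host  ⇒  8 nodes, 9 edges  {1-r->1 1-p->2 1-r->5 2-p->0 2-r->0 2-r->2 3-q->3 4-q->4 6-q->7}
[1] R0 @ {0↦3, 1↦1}  ⇒  7 nodes, 7 edges  {1-p->2 1-r->5 2-p->0 2-r->0 2-r->2 4-q->4 6-q->7}
[2] R0 @ {0↦4, 1↦2}  ⇒  6 nodes, 5 edges  {1-p->2 1-r->5 2-p->0 2-r->0 6-q->7}
[3] R2 @ {0↦1, 1↦5, 2↦6, 3↦7}  ⇒  3 nodes, 3 edges  {1-p->2 2-p->0 2-r->0}
normal form: no rule applies after step 3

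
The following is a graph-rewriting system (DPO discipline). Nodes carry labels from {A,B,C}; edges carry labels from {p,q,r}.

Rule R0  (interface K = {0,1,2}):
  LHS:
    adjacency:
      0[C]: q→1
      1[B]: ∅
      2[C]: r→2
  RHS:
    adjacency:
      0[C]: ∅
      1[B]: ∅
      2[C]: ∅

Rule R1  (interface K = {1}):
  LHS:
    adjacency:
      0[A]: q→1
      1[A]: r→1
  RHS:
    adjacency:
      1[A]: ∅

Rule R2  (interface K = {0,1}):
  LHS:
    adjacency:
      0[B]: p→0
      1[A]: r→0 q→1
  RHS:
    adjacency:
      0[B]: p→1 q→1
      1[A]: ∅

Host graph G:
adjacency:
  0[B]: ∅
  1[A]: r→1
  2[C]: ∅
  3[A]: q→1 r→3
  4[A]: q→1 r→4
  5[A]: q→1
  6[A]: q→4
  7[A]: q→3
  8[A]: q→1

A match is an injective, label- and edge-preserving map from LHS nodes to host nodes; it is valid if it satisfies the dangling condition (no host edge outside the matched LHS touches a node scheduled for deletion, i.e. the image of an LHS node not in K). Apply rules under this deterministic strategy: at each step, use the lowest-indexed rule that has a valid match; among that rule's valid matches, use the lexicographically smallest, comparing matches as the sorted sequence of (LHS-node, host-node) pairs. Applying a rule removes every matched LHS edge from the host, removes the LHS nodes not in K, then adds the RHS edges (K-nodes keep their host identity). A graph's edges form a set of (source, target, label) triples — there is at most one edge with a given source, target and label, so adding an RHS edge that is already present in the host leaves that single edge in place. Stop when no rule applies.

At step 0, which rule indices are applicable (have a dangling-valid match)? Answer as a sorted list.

R0: no valid match — LHS pattern not found
R1: 4 valid matches — {0↦5, 1↦1}, {0↦6, 1↦4}, {0↦7, 1↦3} (+1 more)
R2: no valid match — LHS pattern not found

Answer: [R1]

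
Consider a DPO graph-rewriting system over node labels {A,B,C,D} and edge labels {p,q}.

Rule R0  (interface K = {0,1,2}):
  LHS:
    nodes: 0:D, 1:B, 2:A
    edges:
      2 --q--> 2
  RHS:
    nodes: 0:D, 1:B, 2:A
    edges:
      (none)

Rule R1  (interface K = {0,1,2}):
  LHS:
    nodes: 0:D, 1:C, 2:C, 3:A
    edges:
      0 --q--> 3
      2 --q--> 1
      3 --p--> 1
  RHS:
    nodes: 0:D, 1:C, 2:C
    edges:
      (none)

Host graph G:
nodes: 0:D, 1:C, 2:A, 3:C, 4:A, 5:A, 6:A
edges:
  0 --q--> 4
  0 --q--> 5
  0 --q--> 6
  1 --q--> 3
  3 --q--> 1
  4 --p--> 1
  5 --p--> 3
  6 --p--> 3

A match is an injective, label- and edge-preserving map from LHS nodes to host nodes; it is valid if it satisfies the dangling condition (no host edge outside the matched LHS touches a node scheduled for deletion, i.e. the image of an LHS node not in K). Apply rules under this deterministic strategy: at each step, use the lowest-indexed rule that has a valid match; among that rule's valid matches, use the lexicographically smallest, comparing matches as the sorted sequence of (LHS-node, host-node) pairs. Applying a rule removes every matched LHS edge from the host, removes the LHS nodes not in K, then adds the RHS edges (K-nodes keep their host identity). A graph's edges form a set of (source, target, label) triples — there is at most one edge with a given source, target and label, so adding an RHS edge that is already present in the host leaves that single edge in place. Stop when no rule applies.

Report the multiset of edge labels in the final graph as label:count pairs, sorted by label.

[0] host  ⇒  7 nodes, 8 edges  {0-q->4 0-q->5 0-q->6 1-q->3 3-q->1 4-p->1 5-p->3 6-p->3}
[1] R1 @ {0↦0, 1↦1, 2↦3, 3↦4}  ⇒  6 nodes, 5 edges  {0-q->5 0-q->6 1-q->3 5-p->3 6-p->3}
[2] R1 @ {0↦0, 1↦3, 2↦1, 3↦5}  ⇒  5 nodes, 2 edges  {0-q->6 6-p->3}
halt: no rule applies after step 2
NF edges: [(0, 6, 'q'), (6, 3, 'p')]

Answer: p:1 q:1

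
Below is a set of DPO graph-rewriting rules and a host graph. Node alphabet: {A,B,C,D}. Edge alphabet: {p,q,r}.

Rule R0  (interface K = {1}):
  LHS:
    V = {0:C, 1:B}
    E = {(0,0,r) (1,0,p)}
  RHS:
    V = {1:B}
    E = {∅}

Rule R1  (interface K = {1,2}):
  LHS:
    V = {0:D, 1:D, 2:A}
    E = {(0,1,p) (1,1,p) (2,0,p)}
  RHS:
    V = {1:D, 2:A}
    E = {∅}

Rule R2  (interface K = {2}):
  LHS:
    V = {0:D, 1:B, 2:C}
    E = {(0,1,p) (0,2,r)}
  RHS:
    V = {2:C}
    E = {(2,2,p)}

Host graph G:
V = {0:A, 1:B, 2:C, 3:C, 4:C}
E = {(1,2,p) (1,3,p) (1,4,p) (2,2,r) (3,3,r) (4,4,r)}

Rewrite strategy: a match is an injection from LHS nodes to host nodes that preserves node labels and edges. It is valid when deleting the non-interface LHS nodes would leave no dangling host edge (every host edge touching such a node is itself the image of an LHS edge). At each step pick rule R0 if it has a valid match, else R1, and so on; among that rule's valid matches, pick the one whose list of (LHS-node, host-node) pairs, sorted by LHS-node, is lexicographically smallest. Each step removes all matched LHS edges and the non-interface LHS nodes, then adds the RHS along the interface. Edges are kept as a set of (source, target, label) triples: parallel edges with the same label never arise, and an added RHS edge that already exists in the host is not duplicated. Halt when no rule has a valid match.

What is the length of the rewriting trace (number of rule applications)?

start.  V:5 E:6  edges: 1-p->2 1-p->3 1-p->4 2-r->2 3-r->3 4-r->4
1. fire R0 via {0↦2, 1↦1}  →  V:4 E:4  edges: 1-p->3 1-p->4 3-r->3 4-r->4
2. fire R0 via {0↦3, 1↦1}  →  V:3 E:2  edges: 1-p->4 4-r->4
3. fire R0 via {0↦4, 1↦1}  →  V:2 E:0  edges: ∅
normal form: no rule applies after step 3

Answer: 3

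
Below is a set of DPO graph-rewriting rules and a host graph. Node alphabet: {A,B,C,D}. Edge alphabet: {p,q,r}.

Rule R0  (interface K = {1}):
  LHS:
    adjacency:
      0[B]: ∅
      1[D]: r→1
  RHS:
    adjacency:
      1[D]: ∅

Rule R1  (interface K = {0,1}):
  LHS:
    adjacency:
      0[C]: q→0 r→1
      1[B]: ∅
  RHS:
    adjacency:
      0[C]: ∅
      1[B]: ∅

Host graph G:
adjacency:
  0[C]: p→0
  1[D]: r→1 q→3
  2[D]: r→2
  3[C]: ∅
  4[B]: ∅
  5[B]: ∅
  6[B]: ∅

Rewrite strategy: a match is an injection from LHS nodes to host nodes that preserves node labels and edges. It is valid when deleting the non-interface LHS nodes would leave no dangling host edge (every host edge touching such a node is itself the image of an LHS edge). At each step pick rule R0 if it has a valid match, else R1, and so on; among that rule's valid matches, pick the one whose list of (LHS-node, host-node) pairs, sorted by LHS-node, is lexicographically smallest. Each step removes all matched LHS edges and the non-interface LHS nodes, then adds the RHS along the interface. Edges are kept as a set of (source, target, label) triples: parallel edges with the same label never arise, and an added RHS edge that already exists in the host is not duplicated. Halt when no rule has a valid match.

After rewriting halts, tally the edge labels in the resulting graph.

Answer: p:1 q:1

Rewrite trace:
start.  V:7 E:4  edges: 0-p->0 1-r->1 1-q->3 2-r->2
1. fire R0 via {0↦4, 1↦1}  →  V:6 E:3  edges: 0-p->0 1-q->3 2-r->2
2. fire R0 via {0↦5, 1↦2}  →  V:5 E:2  edges: 0-p->0 1-q->3
final graph: no rule applies after step 2
NF edges: [(0, 0, 'p'), (1, 3, 'q')]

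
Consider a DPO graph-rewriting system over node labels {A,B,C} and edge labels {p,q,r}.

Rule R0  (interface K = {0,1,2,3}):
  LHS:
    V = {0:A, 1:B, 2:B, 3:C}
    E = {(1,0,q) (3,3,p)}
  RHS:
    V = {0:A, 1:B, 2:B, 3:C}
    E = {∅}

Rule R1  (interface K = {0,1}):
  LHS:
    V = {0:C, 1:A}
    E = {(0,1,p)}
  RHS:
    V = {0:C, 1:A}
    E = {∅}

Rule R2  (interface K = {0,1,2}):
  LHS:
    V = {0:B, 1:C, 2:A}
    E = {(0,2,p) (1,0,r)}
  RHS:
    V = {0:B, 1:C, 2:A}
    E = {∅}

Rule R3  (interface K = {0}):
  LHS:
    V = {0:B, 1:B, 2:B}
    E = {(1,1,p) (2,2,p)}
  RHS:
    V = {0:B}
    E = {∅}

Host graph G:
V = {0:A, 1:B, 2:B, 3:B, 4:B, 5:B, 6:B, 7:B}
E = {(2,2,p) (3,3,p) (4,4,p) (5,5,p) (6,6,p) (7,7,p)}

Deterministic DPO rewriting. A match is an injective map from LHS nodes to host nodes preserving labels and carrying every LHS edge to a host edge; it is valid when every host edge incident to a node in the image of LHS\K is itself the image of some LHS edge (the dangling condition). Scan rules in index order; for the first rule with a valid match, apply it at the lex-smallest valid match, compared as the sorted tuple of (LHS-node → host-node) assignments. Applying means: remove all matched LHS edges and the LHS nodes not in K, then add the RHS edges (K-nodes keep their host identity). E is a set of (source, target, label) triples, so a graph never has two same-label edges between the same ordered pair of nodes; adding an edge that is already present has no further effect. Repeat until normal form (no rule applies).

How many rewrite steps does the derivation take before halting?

Answer: 3

Steps:
initial: |V|=8 |E|=6  E = 2-p->2 3-p->3 4-p->4 5-p->5 6-p->6 7-p->7
step 1: apply R3 at {0↦1, 1↦2, 2↦3}  → |V|=6 |E|=4  E = 4-p->4 5-p->5 6-p->6 7-p->7
step 2: apply R3 at {0↦1, 1↦4, 2↦5}  → |V|=4 |E|=2  E = 6-p->6 7-p->7
step 3: apply R3 at {0↦1, 1↦6, 2↦7}  → |V|=2 |E|=0  E = ∅
final graph: no rule applies after step 3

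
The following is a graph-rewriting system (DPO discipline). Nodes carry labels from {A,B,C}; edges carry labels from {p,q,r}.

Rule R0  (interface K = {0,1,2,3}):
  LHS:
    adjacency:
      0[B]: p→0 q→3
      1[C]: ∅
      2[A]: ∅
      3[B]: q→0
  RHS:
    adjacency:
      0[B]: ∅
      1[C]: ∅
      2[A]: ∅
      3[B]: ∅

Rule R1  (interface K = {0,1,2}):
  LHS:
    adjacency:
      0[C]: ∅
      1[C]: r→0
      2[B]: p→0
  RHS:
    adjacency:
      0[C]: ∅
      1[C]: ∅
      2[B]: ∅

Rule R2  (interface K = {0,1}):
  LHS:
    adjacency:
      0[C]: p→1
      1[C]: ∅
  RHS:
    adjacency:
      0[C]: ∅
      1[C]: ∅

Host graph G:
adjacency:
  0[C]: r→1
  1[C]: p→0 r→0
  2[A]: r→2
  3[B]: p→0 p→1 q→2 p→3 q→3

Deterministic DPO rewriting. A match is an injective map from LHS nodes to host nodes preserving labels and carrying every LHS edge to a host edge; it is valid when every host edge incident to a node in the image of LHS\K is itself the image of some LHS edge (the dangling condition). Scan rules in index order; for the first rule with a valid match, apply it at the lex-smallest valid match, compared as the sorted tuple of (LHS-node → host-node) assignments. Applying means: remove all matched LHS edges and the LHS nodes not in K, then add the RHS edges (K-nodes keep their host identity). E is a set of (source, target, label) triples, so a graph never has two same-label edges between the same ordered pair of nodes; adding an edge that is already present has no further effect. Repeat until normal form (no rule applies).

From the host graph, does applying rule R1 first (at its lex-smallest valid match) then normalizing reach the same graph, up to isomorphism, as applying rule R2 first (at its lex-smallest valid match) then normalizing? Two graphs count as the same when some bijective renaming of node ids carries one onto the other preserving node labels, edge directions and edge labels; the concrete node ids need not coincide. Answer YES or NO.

branch R1-first: apply at {0↦0, 1↦1, 2↦3} → |E|=7, then 2 more step(s) → NF |V|=4 |E|=4 V={0:C, 1:C, 2:A, 3:B} E=2-r->2 3-q->2 3-p->3 3-q->3
branch R2-first: apply at {0↦1, 1↦0} → |E|=8, then 2 more step(s) → NF |V|=4 |E|=4 V={0:C, 1:C, 2:A, 3:B} E=2-r->2 3-q->2 3-p->3 3-q->3
graphs isomorphic (equal up to label-preserving node renaming)

Answer: YES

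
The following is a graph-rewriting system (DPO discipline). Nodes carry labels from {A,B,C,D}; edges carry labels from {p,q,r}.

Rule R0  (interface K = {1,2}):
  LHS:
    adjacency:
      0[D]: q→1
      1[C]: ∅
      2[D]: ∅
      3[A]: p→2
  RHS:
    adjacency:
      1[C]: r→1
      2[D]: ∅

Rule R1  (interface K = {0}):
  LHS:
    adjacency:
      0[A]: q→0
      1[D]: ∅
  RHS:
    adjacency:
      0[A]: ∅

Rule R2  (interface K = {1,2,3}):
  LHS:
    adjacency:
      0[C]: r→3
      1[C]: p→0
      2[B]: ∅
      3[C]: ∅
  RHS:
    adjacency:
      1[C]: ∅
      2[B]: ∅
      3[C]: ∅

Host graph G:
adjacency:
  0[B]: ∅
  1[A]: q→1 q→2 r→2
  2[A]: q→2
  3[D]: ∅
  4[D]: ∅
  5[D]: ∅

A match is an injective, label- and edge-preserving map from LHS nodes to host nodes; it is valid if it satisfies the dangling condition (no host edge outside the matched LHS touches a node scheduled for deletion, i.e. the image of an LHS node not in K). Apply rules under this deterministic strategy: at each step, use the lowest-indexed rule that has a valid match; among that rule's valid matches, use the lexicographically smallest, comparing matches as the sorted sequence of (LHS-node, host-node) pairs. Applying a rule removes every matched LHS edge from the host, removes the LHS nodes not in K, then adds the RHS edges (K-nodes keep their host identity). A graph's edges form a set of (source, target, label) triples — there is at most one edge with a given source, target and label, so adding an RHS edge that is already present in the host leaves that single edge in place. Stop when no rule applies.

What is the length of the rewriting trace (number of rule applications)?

Answer: 2

Rewrite trace:
start.  V:6 E:4  edges: 1-q->1 1-q->2 1-r->2 2-q->2
1. fire R1 via {0↦1, 1↦3}  →  V:5 E:3  edges: 1-q->2 1-r->2 2-q->2
2. fire R1 via {0↦2, 1↦4}  →  V:4 E:2  edges: 1-q->2 1-r->2
final graph: no rule applies after step 2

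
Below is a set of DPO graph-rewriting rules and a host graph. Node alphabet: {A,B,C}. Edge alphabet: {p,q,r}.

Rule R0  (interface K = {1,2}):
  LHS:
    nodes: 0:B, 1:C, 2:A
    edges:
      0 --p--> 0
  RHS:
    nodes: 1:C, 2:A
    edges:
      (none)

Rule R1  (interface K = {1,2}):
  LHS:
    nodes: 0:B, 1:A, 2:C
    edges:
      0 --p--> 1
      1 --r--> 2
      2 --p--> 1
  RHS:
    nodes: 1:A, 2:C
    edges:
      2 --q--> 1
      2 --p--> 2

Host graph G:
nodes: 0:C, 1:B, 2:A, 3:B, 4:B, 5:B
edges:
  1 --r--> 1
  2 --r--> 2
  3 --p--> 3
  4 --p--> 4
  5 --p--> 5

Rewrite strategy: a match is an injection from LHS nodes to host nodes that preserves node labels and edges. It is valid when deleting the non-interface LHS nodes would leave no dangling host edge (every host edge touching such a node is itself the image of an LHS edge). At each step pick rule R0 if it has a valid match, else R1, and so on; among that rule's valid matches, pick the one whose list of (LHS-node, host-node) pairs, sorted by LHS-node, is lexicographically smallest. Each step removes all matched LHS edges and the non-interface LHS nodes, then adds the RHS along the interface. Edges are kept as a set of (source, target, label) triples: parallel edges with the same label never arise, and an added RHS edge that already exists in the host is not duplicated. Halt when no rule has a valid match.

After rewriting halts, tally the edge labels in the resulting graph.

Answer: r:2

Rewrite trace:
start.  V:6 E:5  edges: 1-r->1 2-r->2 3-p->3 4-p->4 5-p->5
1. fire R0 via {0↦3, 1↦0, 2↦2}  →  V:5 E:4  edges: 1-r->1 2-r->2 4-p->4 5-p->5
2. fire R0 via {0↦4, 1↦0, 2↦2}  →  V:4 E:3  edges: 1-r->1 2-r->2 5-p->5
3. fire R0 via {0↦5, 1↦0, 2↦2}  →  V:3 E:2  edges: 1-r->1 2-r->2
final graph: no rule applies after step 3
NF edges: [(1, 1, 'r'), (2, 2, 'r')]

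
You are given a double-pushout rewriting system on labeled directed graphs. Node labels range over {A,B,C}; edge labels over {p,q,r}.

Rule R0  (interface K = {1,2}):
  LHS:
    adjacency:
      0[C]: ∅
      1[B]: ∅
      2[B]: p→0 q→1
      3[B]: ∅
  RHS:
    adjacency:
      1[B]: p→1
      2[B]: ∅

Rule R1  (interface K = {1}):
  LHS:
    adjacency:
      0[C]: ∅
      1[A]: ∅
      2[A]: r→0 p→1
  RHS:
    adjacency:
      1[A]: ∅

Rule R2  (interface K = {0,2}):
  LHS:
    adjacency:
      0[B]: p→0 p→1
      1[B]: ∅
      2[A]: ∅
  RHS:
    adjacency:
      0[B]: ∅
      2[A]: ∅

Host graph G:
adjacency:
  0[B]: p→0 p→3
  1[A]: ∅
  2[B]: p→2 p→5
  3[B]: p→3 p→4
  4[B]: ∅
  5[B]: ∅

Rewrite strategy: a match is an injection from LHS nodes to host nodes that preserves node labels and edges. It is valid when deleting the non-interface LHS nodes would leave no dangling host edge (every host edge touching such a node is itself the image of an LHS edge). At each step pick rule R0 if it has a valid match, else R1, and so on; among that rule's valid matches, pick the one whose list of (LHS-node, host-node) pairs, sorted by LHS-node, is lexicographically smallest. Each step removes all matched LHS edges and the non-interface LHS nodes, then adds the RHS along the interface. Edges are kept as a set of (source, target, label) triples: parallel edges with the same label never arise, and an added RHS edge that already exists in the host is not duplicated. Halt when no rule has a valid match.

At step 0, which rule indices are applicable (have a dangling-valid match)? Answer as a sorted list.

Answer: [R2]

Derivation:
R0: no valid match — LHS pattern not found
R1: no valid match — LHS pattern not found
R2: 2 valid matches — {0↦2, 1↦5, 2↦1}, {0↦3, 1↦4, 2↦1}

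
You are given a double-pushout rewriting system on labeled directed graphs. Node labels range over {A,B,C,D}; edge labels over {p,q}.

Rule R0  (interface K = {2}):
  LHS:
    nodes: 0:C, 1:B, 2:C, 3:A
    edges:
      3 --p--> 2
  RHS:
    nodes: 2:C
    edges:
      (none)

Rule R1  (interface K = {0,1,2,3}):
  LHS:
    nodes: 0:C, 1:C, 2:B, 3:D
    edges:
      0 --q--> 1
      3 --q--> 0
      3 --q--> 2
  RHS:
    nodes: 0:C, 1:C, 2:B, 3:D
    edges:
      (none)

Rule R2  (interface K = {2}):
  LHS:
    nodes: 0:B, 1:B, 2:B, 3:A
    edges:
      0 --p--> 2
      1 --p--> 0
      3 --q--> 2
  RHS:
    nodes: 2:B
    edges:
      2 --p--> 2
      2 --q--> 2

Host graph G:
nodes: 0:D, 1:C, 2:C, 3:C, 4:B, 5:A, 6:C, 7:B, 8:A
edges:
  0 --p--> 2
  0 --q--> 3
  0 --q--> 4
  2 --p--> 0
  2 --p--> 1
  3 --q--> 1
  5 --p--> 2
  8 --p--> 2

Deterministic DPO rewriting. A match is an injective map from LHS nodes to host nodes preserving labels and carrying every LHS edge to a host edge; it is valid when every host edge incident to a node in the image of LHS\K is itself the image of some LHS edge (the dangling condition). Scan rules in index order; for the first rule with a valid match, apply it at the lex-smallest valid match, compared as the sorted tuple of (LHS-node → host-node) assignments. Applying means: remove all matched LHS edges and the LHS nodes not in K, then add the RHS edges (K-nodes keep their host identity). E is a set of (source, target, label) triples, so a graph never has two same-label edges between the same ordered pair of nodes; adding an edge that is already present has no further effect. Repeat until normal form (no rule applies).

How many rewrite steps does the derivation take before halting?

[0] host  ⇒  9 nodes, 8 edges  {0-p->2 0-q->3 0-q->4 2-p->0 2-p->1 3-q->1 5-p->2 8-p->2}
[1] R0 @ {0↦6, 1↦7, 2↦2, 3↦5}  ⇒  6 nodes, 7 edges  {0-p->2 0-q->3 0-q->4 2-p->0 2-p->1 3-q->1 8-p->2}
[2] R1 @ {0↦3, 1↦1, 2↦4, 3↦0}  ⇒  6 nodes, 4 edges  {0-p->2 2-p->0 2-p->1 8-p->2}
[3] R0 @ {0↦3, 1↦4, 2↦2, 3↦8}  ⇒  3 nodes, 3 edges  {0-p->2 2-p->0 2-p->1}
final graph: no rule applies after step 3

Answer: 3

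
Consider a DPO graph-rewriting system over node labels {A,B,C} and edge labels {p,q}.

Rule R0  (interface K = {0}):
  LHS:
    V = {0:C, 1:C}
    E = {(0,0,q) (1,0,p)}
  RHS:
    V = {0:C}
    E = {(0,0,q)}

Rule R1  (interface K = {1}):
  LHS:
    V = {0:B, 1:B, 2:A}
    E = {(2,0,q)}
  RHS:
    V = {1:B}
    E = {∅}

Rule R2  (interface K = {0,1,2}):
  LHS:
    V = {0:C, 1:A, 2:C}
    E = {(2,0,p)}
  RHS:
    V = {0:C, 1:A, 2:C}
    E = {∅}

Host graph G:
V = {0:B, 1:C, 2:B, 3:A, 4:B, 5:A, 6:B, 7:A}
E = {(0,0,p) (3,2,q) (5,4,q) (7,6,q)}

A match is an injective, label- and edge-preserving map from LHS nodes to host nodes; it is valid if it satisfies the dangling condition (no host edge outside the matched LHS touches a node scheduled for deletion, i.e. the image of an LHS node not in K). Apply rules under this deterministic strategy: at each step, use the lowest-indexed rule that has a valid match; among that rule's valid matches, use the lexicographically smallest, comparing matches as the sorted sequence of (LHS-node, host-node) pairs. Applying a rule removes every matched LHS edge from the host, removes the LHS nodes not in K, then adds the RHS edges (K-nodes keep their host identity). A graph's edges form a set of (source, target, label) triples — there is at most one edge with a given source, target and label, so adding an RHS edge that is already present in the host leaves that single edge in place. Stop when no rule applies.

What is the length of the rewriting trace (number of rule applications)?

Answer: 3

Derivation:
initial: |V|=8 |E|=4  E = 0-p->0 3-q->2 5-q->4 7-q->6
step 1: apply R1 at {0↦2, 1↦0, 2↦3}  → |V|=6 |E|=3  E = 0-p->0 5-q->4 7-q->6
step 2: apply R1 at {0↦4, 1↦0, 2↦5}  → |V|=4 |E|=2  E = 0-p->0 7-q->6
step 3: apply R1 at {0↦6, 1↦0, 2↦7}  → |V|=2 |E|=1  E = 0-p->0
halt: no rule applies after step 3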